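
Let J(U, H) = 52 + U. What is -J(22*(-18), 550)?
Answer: 344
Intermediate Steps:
-J(22*(-18), 550) = -(52 + 22*(-18)) = -(52 - 396) = -1*(-344) = 344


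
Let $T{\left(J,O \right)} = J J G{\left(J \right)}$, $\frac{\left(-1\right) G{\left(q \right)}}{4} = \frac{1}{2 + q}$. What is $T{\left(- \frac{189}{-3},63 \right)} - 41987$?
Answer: $- \frac{2745031}{65} \approx -42231.0$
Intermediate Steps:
$G{\left(q \right)} = - \frac{4}{2 + q}$
$T{\left(J,O \right)} = - \frac{4 J^{2}}{2 + J}$ ($T{\left(J,O \right)} = J J \left(- \frac{4}{2 + J}\right) = J^{2} \left(- \frac{4}{2 + J}\right) = - \frac{4 J^{2}}{2 + J}$)
$T{\left(- \frac{189}{-3},63 \right)} - 41987 = - \frac{4 \left(- \frac{189}{-3}\right)^{2}}{2 - \frac{189}{-3}} - 41987 = - \frac{4 \left(\left(-189\right) \left(- \frac{1}{3}\right)\right)^{2}}{2 - -63} - 41987 = - \frac{4 \cdot 63^{2}}{2 + 63} - 41987 = \left(-4\right) 3969 \cdot \frac{1}{65} - 41987 = - \frac{15876}{65} - 41987 = - \frac{2745031}{65}$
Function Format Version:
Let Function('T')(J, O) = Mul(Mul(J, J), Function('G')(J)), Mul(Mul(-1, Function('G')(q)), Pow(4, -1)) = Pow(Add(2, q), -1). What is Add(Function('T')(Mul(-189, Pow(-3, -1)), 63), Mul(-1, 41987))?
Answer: Rational(-2745031, 65) ≈ -42231.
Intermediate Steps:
Function('G')(q) = Mul(-4, Pow(Add(2, q), -1))
Function('T')(J, O) = Mul(-4, Pow(J, 2), Pow(Add(2, J), -1)) (Function('T')(J, O) = Mul(Mul(J, J), Mul(-4, Pow(Add(2, J), -1))) = Mul(Pow(J, 2), Mul(-4, Pow(Add(2, J), -1))) = Mul(-4, Pow(J, 2), Pow(Add(2, J), -1)))
Add(Function('T')(Mul(-189, Pow(-3, -1)), 63), Mul(-1, 41987)) = Add(Mul(-4, Pow(Mul(-189, Pow(-3, -1)), 2), Pow(Add(2, Mul(-189, Pow(-3, -1))), -1)), Mul(-1, 41987)) = Add(Mul(-4, Pow(Mul(-189, Rational(-1, 3)), 2), Pow(Add(2, Mul(-189, Rational(-1, 3))), -1)), -41987) = Add(Mul(-4, Pow(63, 2), Pow(Add(2, 63), -1)), -41987) = Add(Mul(-4, 3969, Pow(65, -1)), -41987) = Add(Mul(-4, 3969, Rational(1, 65)), -41987) = Add(Rational(-15876, 65), -41987) = Rational(-2745031, 65)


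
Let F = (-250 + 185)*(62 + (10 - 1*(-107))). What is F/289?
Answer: -11635/289 ≈ -40.260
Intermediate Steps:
F = -11635 (F = -65*(62 + (10 + 107)) = -65*(62 + 117) = -65*179 = -11635)
F/289 = -11635/289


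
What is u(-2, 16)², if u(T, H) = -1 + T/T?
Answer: 0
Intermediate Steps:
u(T, H) = 0 (u(T, H) = -1 + 1 = 0)
u(-2, 16)² = 0² = 0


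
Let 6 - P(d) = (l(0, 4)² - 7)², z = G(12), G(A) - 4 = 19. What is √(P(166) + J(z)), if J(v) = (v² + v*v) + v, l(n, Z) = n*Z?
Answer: √1038 ≈ 32.218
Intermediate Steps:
G(A) = 23 (G(A) = 4 + 19 = 23)
l(n, Z) = Z*n
z = 23
J(v) = v + 2*v² (J(v) = (v² + v²) + v = 2*v² + v = v + 2*v²)
P(d) = -43 (P(d) = 6 - ((4*0)² - 7)² = 6 - (0² - 7)² = 6 - (0 - 7)² = 6 - 1*(-7)² = 6 - 1*49 = 6 - 49 = -43)
√(P(166) + J(z)) = √(-43 + 23*(1 + 2*23)) = √(-43 + 23*(1 + 46)) = √(-43 + 23*47) = √(-43 + 1081) = √1038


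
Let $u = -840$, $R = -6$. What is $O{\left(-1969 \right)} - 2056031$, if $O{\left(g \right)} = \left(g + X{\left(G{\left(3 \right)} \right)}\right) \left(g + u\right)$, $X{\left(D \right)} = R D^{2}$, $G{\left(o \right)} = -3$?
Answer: $3626576$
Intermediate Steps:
$X{\left(D \right)} = - 6 D^{2}$
$O{\left(g \right)} = \left(-840 + g\right) \left(-54 + g\right)$ ($O{\left(g \right)} = \left(g - 6 \left(-3\right)^{2}\right) \left(g - 840\right) = \left(g - 54\right) \left(-840 + g\right) = \left(-54 + g\right) \left(-840 + g\right) = \left(-840 + g\right) \left(-54 + g\right)$)
$O{\left(-1969 \right)} - 2056031 = \left(45360 + \left(-1969\right)^{2} - -1760286\right) - 2056031 = \left(45360 + 3876961 + 1760286\right) - 2056031 = 5682607 - 2056031 = 3626576$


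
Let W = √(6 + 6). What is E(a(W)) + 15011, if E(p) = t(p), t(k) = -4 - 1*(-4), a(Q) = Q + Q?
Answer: 15011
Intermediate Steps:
W = 2*√3 (W = √12 = 2*√3 ≈ 3.4641)
a(Q) = 2*Q
t(k) = 0 (t(k) = -4 + 4 = 0)
E(p) = 0
E(a(W)) + 15011 = 0 + 15011 = 15011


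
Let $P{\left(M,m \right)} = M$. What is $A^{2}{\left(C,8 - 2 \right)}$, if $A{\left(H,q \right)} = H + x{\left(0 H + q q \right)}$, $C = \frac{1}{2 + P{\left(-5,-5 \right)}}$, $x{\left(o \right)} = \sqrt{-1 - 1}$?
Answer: $\frac{\left(-1 + 3 i \sqrt{2}\right)^{2}}{9} \approx -1.8889 - 0.94281 i$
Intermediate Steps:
$x{\left(o \right)} = i \sqrt{2}$ ($x{\left(o \right)} = \sqrt{-2} = i \sqrt{2}$)
$C = - \frac{1}{3}$ ($C = \frac{1}{2 - 5} = \frac{1}{-3} = - \frac{1}{3} \approx -0.33333$)
$A{\left(H,q \right)} = H + i \sqrt{2}$
$A^{2}{\left(C,8 - 2 \right)} = \left(- \frac{1}{3} + i \sqrt{2}\right)^{2}$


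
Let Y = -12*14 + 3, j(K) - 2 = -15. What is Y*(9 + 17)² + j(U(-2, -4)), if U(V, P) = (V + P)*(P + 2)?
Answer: -111553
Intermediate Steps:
U(V, P) = (2 + P)*(P + V) (U(V, P) = (P + V)*(2 + P) = (2 + P)*(P + V))
j(K) = -13 (j(K) = 2 - 15 = -13)
Y = -165 (Y = -168 + 3 = -165)
Y*(9 + 17)² + j(U(-2, -4)) = -165*(9 + 17)² - 13 = -165*26² - 13 = -165*676 - 13 = -111540 - 13 = -111553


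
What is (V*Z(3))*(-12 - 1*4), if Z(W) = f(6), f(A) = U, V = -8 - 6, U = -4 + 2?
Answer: -448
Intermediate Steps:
U = -2
V = -14
f(A) = -2
Z(W) = -2
(V*Z(3))*(-12 - 1*4) = (-14*(-2))*(-12 - 1*4) = 28*(-12 - 4) = 28*(-16) = -448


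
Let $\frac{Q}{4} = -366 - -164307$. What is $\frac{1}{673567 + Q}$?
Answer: $\frac{1}{1329331} \approx 7.5226 \cdot 10^{-7}$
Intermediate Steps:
$Q = 655764$ ($Q = 4 \left(-366 - -164307\right) = 4 \left(-366 + 164307\right) = 4 \cdot 163941 = 655764$)
$\frac{1}{673567 + Q} = \frac{1}{673567 + 655764} = \frac{1}{1329331}$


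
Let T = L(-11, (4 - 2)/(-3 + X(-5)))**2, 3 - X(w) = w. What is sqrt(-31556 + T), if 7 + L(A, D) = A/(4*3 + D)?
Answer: I*sqrt(121062143)/62 ≈ 177.46*I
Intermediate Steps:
X(w) = 3 - w
L(A, D) = -7 + A/(12 + D) (L(A, D) = -7 + A/(4*3 + D) = -7 + A/(12 + D))
T = 239121/3844 (T = ((-84 - 11 - 7*(4 - 2)/(-3 + (3 - 1*(-5))))/(12 + (4 - 2)/(-3 + (3 - 1*(-5)))))**2 = ((-84 - 11 - 14/(-3 + (3 + 5)))/(12 + 2/(-3 + (3 + 5))))**2 = ((-84 - 11 - 14/(-3 + 8))/(12 + 2/(-3 + 8)))**2 = ((-84 - 11 - 14/5)/(12 + 2/5))**2 = ((-84 - 11 - 14/5)/(12 + 2*(1/5)))**2 = ((-84 - 11 - 7*2/5)/(12 + 2/5))**2 = ((-84 - 11 - 14/5)/(62/5))**2 = ((5/62)*(-489/5))**2 = (-489/62)**2 = 239121/3844 ≈ 62.206)
sqrt(-31556 + T) = sqrt(-31556 + 239121/3844) = sqrt(-121062143/3844) = I*sqrt(121062143)/62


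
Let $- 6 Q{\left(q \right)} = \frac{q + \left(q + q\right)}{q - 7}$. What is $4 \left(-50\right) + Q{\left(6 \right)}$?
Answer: $-197$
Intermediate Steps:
$Q{\left(q \right)} = - \frac{q}{2 \left(-7 + q\right)}$ ($Q{\left(q \right)} = - \frac{\left(q + \left(q + q\right)\right) \frac{1}{q - 7}}{6} = - \frac{\left(q + 2 q\right) \frac{1}{-7 + q}}{6} = - \frac{3 q \frac{1}{-7 + q}}{6} = - \frac{q}{2 \left(-7 + q\right)}$)
$4 \left(-50\right) + Q{\left(6 \right)} = 4 \left(-50\right) - \frac{6}{-14 + 2 \cdot 6} = -200 - \frac{6}{-14 + 12} = -200 - \frac{6}{-2} = -200 - 6 \left(- \frac{1}{2}\right) = -200 + 3 = -197$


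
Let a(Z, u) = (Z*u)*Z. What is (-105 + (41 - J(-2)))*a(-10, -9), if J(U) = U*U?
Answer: 61200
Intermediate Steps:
J(U) = U**2
a(Z, u) = u*Z**2
(-105 + (41 - J(-2)))*a(-10, -9) = (-105 + (41 - 1*(-2)**2))*(-9*(-10)**2) = (-105 + (41 - 1*4))*(-9*100) = (-105 + (41 - 4))*(-900) = (-105 + 37)*(-900) = -68*(-900) = 61200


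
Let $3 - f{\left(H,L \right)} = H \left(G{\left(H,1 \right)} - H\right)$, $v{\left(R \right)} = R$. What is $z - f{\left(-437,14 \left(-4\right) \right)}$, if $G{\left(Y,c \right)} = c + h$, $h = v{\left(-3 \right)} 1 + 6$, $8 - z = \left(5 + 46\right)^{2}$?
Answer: $-195313$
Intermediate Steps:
$z = -2593$ ($z = 8 - \left(5 + 46\right)^{2} = 8 - 51^{2} = 8 - 2601 = -2593$)
$h = 3$ ($h = \left(-3\right) 1 + 6 = -3 + 6 = 3$)
$G{\left(Y,c \right)} = 3 + c$ ($G{\left(Y,c \right)} = c + 3 = 3 + c$)
$f{\left(H,L \right)} = 3 - H \left(4 - H\right)$ ($f{\left(H,L \right)} = 3 - H \left(\left(3 + 1\right) - H\right) = 3 - H \left(4 - H\right)$)
$z - f{\left(-437,14 \left(-4\right) \right)} = -2593 - \left(3 + \left(-437\right)^{2} - -1748\right) = -2593 - \left(3 + 190969 + 1748\right) = -2593 - 192720 = -195313$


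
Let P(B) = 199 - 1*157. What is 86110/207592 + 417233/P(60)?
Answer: 3093494627/311388 ≈ 9934.5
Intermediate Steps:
P(B) = 42 (P(B) = 199 - 157 = 42)
86110/207592 + 417233/P(60) = 86110/207592 + 417233/42 = 86110*(1/207592) + 417233*(1/42) = 43055/103796 + 417233/42 = 3093494627/311388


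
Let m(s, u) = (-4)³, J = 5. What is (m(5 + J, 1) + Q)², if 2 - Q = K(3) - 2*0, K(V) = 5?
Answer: 4489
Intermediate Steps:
m(s, u) = -64
Q = -3 (Q = 2 - (5 - 2*0) = 2 - (5 + 0) = 2 - 1*5 = 2 - 5 = -3)
(m(5 + J, 1) + Q)² = (-64 - 3)² = (-67)² = 4489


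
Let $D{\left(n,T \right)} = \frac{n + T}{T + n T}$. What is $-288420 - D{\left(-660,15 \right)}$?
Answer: $- \frac{190068823}{659} \approx -2.8842 \cdot 10^{5}$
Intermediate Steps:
$D{\left(n,T \right)} = \frac{T + n}{T + T n}$
$-288420 - D{\left(-660,15 \right)} = -288420 - \frac{15 - 660}{15 \left(1 - 660\right)} = -288420 - \frac{1}{15} \frac{1}{-659} \left(-645\right) = -288420 - \frac{1}{15} \left(- \frac{1}{659}\right) \left(-645\right) = -288420 - \frac{43}{659} = - \frac{190068823}{659}$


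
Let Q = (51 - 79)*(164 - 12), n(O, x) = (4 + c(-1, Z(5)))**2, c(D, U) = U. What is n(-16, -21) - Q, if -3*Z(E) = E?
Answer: 38353/9 ≈ 4261.4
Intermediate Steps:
Z(E) = -E/3
n(O, x) = 49/9 (n(O, x) = (4 - 1/3*5)**2 = (4 - 5/3)**2 = (7/3)**2 = 49/9)
Q = -4256 (Q = -28*152 = -4256)
n(-16, -21) - Q = 49/9 - 1*(-4256) = 49/9 + 4256 = 38353/9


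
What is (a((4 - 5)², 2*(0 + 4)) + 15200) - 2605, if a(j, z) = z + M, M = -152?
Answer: 12451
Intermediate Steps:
a(j, z) = -152 + z (a(j, z) = z - 152 = -152 + z)
(a((4 - 5)², 2*(0 + 4)) + 15200) - 2605 = ((-152 + 2*(0 + 4)) + 15200) - 2605 = ((-152 + 2*4) + 15200) - 2605 = ((-152 + 8) + 15200) - 2605 = (-144 + 15200) - 2605 = 15056 - 2605 = 12451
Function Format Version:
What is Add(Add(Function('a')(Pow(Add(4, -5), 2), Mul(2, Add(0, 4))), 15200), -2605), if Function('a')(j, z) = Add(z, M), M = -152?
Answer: 12451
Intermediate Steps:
Function('a')(j, z) = Add(-152, z) (Function('a')(j, z) = Add(z, -152) = Add(-152, z))
Add(Add(Function('a')(Pow(Add(4, -5), 2), Mul(2, Add(0, 4))), 15200), -2605) = Add(Add(Add(-152, Mul(2, Add(0, 4))), 15200), -2605) = Add(Add(Add(-152, Mul(2, 4)), 15200), -2605) = Add(Add(Add(-152, 8), 15200), -2605) = Add(Add(-144, 15200), -2605) = Add(15056, -2605) = 12451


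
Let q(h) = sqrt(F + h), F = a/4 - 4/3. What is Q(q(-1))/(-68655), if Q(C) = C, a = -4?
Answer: -I*sqrt(30)/205965 ≈ -2.6593e-5*I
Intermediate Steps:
F = -7/3 (F = -4/4 - 4/3 = -4*1/4 - 4*1/3 = -1 - 4/3 = -7/3 ≈ -2.3333)
q(h) = sqrt(-7/3 + h)
Q(q(-1))/(-68655) = (sqrt(-21 + 9*(-1))/3)/(-68655) = (sqrt(-21 - 9)/3)*(-1/68655) = (sqrt(-30)/3)*(-1/68655) = ((I*sqrt(30))/3)*(-1/68655) = (I*sqrt(30)/3)*(-1/68655) = -I*sqrt(30)/205965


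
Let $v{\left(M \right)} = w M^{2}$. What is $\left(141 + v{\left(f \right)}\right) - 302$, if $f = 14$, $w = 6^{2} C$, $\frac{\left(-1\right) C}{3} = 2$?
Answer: $-42497$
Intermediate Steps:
$C = -6$ ($C = \left(-3\right) 2 = -6$)
$w = -216$ ($w = 6^{2} \left(-6\right) = 36 \left(-6\right) = -216$)
$v{\left(M \right)} = - 216 M^{2}$
$\left(141 + v{\left(f \right)}\right) - 302 = \left(141 - 216 \cdot 14^{2}\right) - 302 = \left(141 - 42336\right) - 302 = -42195 - 302 = -42497$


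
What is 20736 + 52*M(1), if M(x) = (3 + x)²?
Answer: 21568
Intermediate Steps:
20736 + 52*M(1) = 20736 + 52*(3 + 1)² = 20736 + 52*4² = 20736 + 52*16 = 20736 + 832 = 21568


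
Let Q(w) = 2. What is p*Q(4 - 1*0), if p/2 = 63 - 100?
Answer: -148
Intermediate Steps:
p = -74 (p = 2*(63 - 100) = 2*(-37) = -74)
p*Q(4 - 1*0) = -74*2 = -148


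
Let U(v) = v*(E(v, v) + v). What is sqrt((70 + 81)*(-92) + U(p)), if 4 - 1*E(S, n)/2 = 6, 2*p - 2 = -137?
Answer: I*sqrt(36263)/2 ≈ 95.214*I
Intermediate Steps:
p = -135/2 (p = 1 + (1/2)*(-137) = 1 - 137/2 = -135/2 ≈ -67.500)
E(S, n) = -4 (E(S, n) = 8 - 2*6 = 8 - 12 = -4)
U(v) = v*(-4 + v)
sqrt((70 + 81)*(-92) + U(p)) = sqrt((70 + 81)*(-92) - 135*(-4 - 135/2)/2) = sqrt(151*(-92) - 135/2*(-143/2)) = sqrt(-13892 + 19305/4) = sqrt(-36263/4) = I*sqrt(36263)/2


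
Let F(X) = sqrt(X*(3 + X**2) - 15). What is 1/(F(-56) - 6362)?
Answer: -6362/40650843 - I*sqrt(175799)/40650843 ≈ -0.0001565 - 1.0314e-5*I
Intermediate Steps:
F(X) = sqrt(-15 + X*(3 + X**2))
1/(F(-56) - 6362) = 1/(sqrt(-15 + (-56)**3 + 3*(-56)) - 6362) = 1/(sqrt(-15 - 175616 - 168) - 6362) = 1/(sqrt(-175799) - 6362) = 1/(I*sqrt(175799) - 6362) = 1/(-6362 + I*sqrt(175799))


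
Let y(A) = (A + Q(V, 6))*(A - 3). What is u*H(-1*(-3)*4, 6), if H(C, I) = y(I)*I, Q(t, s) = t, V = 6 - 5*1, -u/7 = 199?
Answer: -175518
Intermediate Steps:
u = -1393 (u = -7*199 = -1393)
V = 1 (V = 6 - 5 = 1)
y(A) = (1 + A)*(-3 + A) (y(A) = (A + 1)*(A - 3) = (1 + A)*(-3 + A))
H(C, I) = I*(-3 + I**2 - 2*I) (H(C, I) = (-3 + I**2 - 2*I)*I = I*(-3 + I**2 - 2*I))
u*H(-1*(-3)*4, 6) = -8358*(-3 + 6**2 - 2*6) = -8358*(-3 + 36 - 12) = -8358*21 = -1393*126 = -175518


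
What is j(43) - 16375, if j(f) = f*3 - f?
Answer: -16289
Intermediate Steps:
j(f) = 2*f (j(f) = 3*f - f = 2*f)
j(43) - 16375 = 2*43 - 16375 = 86 - 16375 = -16289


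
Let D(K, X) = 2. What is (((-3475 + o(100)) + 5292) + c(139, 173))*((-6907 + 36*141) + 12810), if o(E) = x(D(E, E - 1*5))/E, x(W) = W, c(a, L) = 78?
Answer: 1040271229/50 ≈ 2.0805e+7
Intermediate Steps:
o(E) = 2/E
(((-3475 + o(100)) + 5292) + c(139, 173))*((-6907 + 36*141) + 12810) = (((-3475 + 2/100) + 5292) + 78)*((-6907 + 36*141) + 12810) = (((-3475 + 2*(1/100)) + 5292) + 78)*((-6907 + 5076) + 12810) = (((-3475 + 1/50) + 5292) + 78)*(-1831 + 12810) = ((-173749/50 + 5292) + 78)*10979 = (90851/50 + 78)*10979 = (94751/50)*10979 = 1040271229/50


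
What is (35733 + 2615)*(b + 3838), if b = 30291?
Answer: 1308778892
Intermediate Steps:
(35733 + 2615)*(b + 3838) = (35733 + 2615)*(30291 + 3838) = 38348*34129 = 1308778892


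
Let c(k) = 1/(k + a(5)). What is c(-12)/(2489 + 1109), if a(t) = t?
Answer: -1/25186 ≈ -3.9705e-5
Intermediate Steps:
c(k) = 1/(5 + k) (c(k) = 1/(k + 5) = 1/(5 + k))
c(-12)/(2489 + 1109) = 1/((5 - 12)*(2489 + 1109)) = 1/(-7*3598) = -1/7*1/3598 = -1/25186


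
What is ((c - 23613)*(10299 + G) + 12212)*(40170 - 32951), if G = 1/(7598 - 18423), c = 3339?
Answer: -16316012987228944/10825 ≈ -1.5073e+12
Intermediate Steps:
G = -1/10825 (G = 1/(-10825) = -1/10825 ≈ -9.2379e-5)
((c - 23613)*(10299 + G) + 12212)*(40170 - 32951) = ((3339 - 23613)*(10299 - 1/10825) + 12212)*(40170 - 32951) = (-20274*111486674/10825 + 12212)*7219 = (-2260280828676/10825 + 12212)*7219 = -2260148633776/10825*7219 = -16316012987228944/10825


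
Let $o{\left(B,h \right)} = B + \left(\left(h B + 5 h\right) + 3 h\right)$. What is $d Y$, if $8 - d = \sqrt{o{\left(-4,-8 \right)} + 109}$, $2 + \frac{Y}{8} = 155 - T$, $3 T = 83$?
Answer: $\frac{24064}{3} - \frac{3008 \sqrt{73}}{3} \approx -545.45$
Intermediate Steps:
$T = \frac{83}{3}$ ($T = \frac{1}{3} \cdot 83 = \frac{83}{3} \approx 27.667$)
$Y = \frac{3008}{3}$ ($Y = -16 + 8 \left(155 - \frac{83}{3}\right) = -16 + 8 \cdot \frac{382}{3} = -16 + \frac{3056}{3} = \frac{3008}{3} \approx 1002.7$)
$o{\left(B,h \right)} = B + 8 h + B h$ ($o{\left(B,h \right)} = B + \left(\left(B h + 5 h\right) + 3 h\right) = B + \left(\left(5 h + B h\right) + 3 h\right) = B + \left(8 h + B h\right) = B + 8 h + B h$)
$d = 8 - \sqrt{73}$ ($d = 8 - \sqrt{\left(-4 + 8 \left(-8\right) - -32\right) + 109} = 8 - \sqrt{\left(-4 - 64 + 32\right) + 109} = 8 - \sqrt{-36 + 109} = 8 - \sqrt{73} \approx -0.544$)
$d Y = \left(8 - \sqrt{73}\right) \frac{3008}{3} = \frac{24064}{3} - \frac{3008 \sqrt{73}}{3}$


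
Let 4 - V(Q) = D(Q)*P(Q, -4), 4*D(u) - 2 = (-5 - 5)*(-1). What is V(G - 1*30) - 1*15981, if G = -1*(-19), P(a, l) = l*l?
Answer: -16025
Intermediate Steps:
P(a, l) = l²
D(u) = 3 (D(u) = ½ + ((-5 - 5)*(-1))/4 = ½ + (-10*(-1))/4 = ½ + (¼)*10 = ½ + 5/2 = 3)
G = 19
V(Q) = -44 (V(Q) = 4 - 3*(-4)² = 4 - 3*16 = 4 - 1*48 = 4 - 48 = -44)
V(G - 1*30) - 1*15981 = -44 - 1*15981 = -44 - 15981 = -16025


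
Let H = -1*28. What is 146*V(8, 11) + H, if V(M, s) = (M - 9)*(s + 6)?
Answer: -2510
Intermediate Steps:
H = -28
V(M, s) = (-9 + M)*(6 + s)
146*V(8, 11) + H = 146*(-54 - 9*11 + 6*8 + 8*11) - 28 = 146*(-54 - 99 + 48 + 88) - 28 = 146*(-17) - 28 = -2482 - 28 = -2510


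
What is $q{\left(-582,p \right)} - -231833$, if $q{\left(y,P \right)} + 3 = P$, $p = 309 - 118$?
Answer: $232021$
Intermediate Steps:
$p = 191$ ($p = 309 - 118 = 191$)
$q{\left(y,P \right)} = -3 + P$
$q{\left(-582,p \right)} - -231833 = \left(-3 + 191\right) - -231833 = 188 + 231833 = 232021$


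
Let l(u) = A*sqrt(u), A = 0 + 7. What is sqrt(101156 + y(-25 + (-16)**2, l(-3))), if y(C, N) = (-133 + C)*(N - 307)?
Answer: sqrt(71070 + 686*I*sqrt(3)) ≈ 266.6 + 2.228*I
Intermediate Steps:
A = 7
l(u) = 7*sqrt(u)
y(C, N) = (-307 + N)*(-133 + C) (y(C, N) = (-133 + C)*(-307 + N) = (-307 + N)*(-133 + C))
sqrt(101156 + y(-25 + (-16)**2, l(-3))) = sqrt(101156 + (40831 - 307*(-25 + (-16)**2) - 931*sqrt(-3) + (-25 + (-16)**2)*(7*sqrt(-3)))) = sqrt(101156 + (40831 - 307*(-25 + 256) - 931*I*sqrt(3) + (-25 + 256)*(7*(I*sqrt(3))))) = sqrt(101156 + (40831 - 307*231 - 931*I*sqrt(3) + 231*(7*I*sqrt(3)))) = sqrt(101156 + (40831 - 70917 - 931*I*sqrt(3) + 1617*I*sqrt(3))) = sqrt(101156 + (-30086 + 686*I*sqrt(3))) = sqrt(71070 + 686*I*sqrt(3))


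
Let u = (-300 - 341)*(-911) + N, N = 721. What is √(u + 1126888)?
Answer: 2*√427890 ≈ 1308.3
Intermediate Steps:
u = 584672 (u = (-300 - 341)*(-911) + 721 = -641*(-911) + 721 = 583951 + 721 = 584672)
√(u + 1126888) = √(584672 + 1126888) = √1711560 = 2*√427890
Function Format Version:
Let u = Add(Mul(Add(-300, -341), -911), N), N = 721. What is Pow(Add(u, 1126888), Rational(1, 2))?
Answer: Mul(2, Pow(427890, Rational(1, 2))) ≈ 1308.3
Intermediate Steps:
u = 584672 (u = Add(Mul(Add(-300, -341), -911), 721) = Add(Mul(-641, -911), 721) = Add(583951, 721) = 584672)
Pow(Add(u, 1126888), Rational(1, 2)) = Pow(Add(584672, 1126888), Rational(1, 2)) = Pow(1711560, Rational(1, 2)) = Mul(2, Pow(427890, Rational(1, 2)))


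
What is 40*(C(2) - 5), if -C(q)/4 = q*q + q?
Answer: -1160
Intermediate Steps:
C(q) = -4*q - 4*q² (C(q) = -4*(q*q + q) = -4*(q² + q) = -4*(q + q²) = -4*q - 4*q²)
40*(C(2) - 5) = 40*(-4*2*(1 + 2) - 5) = 40*(-4*2*3 - 5) = 40*(-24 - 5) = 40*(-29) = -1160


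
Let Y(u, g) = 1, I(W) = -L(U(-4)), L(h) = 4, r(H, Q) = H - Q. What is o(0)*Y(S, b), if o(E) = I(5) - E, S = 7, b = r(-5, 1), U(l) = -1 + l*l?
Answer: -4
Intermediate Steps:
U(l) = -1 + l²
I(W) = -4 (I(W) = -1*4 = -4)
b = -6 (b = -5 - 1*1 = -5 - 1 = -6)
o(E) = -4 - E
o(0)*Y(S, b) = (-4 - 1*0)*1 = (-4 + 0)*1 = -4*1 = -4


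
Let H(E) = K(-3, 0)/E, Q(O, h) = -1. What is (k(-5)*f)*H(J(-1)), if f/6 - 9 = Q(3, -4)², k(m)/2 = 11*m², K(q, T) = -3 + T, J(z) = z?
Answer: 99000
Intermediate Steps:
k(m) = 22*m² (k(m) = 2*(11*m²) = 22*m²)
H(E) = -3/E (H(E) = (-3 + 0)/E = -3/E)
f = 60 (f = 54 + 6*(-1)² = 54 + 6*1 = 54 + 6 = 60)
(k(-5)*f)*H(J(-1)) = ((22*(-5)²)*60)*(-3/(-1)) = ((22*25)*60)*(-3*(-1)) = (550*60)*3 = 33000*3 = 99000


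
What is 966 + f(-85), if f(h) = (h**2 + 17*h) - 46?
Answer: 6700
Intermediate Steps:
f(h) = -46 + h**2 + 17*h
966 + f(-85) = 966 + (-46 + (-85)**2 + 17*(-85)) = 966 + (-46 + 7225 - 1445) = 966 + 5734 = 6700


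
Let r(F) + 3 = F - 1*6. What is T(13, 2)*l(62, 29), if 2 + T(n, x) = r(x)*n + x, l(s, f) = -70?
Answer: 6370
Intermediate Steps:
r(F) = -9 + F (r(F) = -3 + (F - 1*6) = -3 + (F - 6) = -3 + (-6 + F) = -9 + F)
T(n, x) = -2 + x + n*(-9 + x) (T(n, x) = -2 + ((-9 + x)*n + x) = -2 + (n*(-9 + x) + x) = -2 + (x + n*(-9 + x)) = -2 + x + n*(-9 + x))
T(13, 2)*l(62, 29) = (-2 + 2 + 13*(-9 + 2))*(-70) = (-2 + 2 + 13*(-7))*(-70) = (-2 + 2 - 91)*(-70) = -91*(-70) = 6370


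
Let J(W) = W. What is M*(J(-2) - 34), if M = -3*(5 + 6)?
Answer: 1188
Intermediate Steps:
M = -33 (M = -3*11 = -33)
M*(J(-2) - 34) = -33*(-2 - 34) = -33*(-36) = 1188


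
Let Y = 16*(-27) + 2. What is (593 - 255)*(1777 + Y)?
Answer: 455286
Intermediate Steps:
Y = -430 (Y = -432 + 2 = -430)
(593 - 255)*(1777 + Y) = (593 - 255)*(1777 - 430) = 338*1347 = 455286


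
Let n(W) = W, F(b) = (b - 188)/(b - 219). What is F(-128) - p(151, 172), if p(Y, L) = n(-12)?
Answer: 4480/347 ≈ 12.911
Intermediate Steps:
F(b) = (-188 + b)/(-219 + b)
p(Y, L) = -12
F(-128) - p(151, 172) = (-188 - 128)/(-219 - 128) - 1*(-12) = -316/(-347) + 12 = -1/347*(-316) + 12 = 316/347 + 12 = 4480/347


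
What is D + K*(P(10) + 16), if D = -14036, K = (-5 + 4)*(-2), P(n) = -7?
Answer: -14018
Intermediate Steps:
K = 2 (K = -1*(-2) = 2)
D + K*(P(10) + 16) = -14036 + 2*(-7 + 16) = -14036 + 2*9 = -14036 + 18 = -14018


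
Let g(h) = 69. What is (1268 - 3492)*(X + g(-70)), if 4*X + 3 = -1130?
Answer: 476492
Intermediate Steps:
X = -1133/4 (X = -¾ + (¼)*(-1130) = -¾ - 565/2 = -1133/4 ≈ -283.25)
(1268 - 3492)*(X + g(-70)) = (1268 - 3492)*(-1133/4 + 69) = -2224*(-857/4) = 476492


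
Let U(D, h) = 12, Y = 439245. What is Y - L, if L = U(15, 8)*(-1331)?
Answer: 455217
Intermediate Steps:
L = -15972 (L = 12*(-1331) = -15972)
Y - L = 439245 - 1*(-15972) = 439245 + 15972 = 455217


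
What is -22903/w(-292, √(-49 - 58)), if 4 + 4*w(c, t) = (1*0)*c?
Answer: 22903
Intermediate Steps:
w(c, t) = -1 (w(c, t) = -1 + ((1*0)*c)/4 = -1 + (0*c)/4 = -1 + (¼)*0 = -1 + 0 = -1)
-22903/w(-292, √(-49 - 58)) = -22903/(-1) = -22903*(-1) = 22903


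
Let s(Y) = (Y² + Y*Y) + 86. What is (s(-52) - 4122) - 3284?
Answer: -1912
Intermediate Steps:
s(Y) = 86 + 2*Y² (s(Y) = (Y² + Y²) + 86 = 2*Y² + 86 = 86 + 2*Y²)
(s(-52) - 4122) - 3284 = ((86 + 2*(-52)²) - 4122) - 3284 = ((86 + 2*2704) - 4122) - 3284 = ((86 + 5408) - 4122) - 3284 = (5494 - 4122) - 3284 = 1372 - 3284 = -1912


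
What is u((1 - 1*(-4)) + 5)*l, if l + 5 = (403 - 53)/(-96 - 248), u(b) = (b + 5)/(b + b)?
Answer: -3105/688 ≈ -4.5131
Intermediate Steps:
u(b) = (5 + b)/(2*b) (u(b) = (5 + b)/((2*b)) = (5 + b)*(1/(2*b)) = (5 + b)/(2*b))
l = -1035/172 (l = -5 + (403 - 53)/(-96 - 248) = -5 + 350/(-344) = -5 + 350*(-1/344) = -5 - 175/172 = -1035/172 ≈ -6.0174)
u((1 - 1*(-4)) + 5)*l = ((5 + ((1 - 1*(-4)) + 5))/(2*((1 - 1*(-4)) + 5)))*(-1035/172) = ((5 + ((1 + 4) + 5))/(2*((1 + 4) + 5)))*(-1035/172) = ((5 + (5 + 5))/(2*(5 + 5)))*(-1035/172) = ((½)*(5 + 10)/10)*(-1035/172) = ((½)*(⅒)*15)*(-1035/172) = (¾)*(-1035/172) = -3105/688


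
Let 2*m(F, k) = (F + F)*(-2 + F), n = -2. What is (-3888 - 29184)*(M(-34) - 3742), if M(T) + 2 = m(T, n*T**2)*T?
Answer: 1500145920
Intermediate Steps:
m(F, k) = F*(-2 + F) (m(F, k) = ((F + F)*(-2 + F))/2 = ((2*F)*(-2 + F))/2 = (2*F*(-2 + F))/2 = F*(-2 + F))
M(T) = -2 + T**2*(-2 + T) (M(T) = -2 + (T*(-2 + T))*T = -2 + T**2*(-2 + T))
(-3888 - 29184)*(M(-34) - 3742) = (-3888 - 29184)*((-2 + (-34)**2*(-2 - 34)) - 3742) = -33072*((-2 + 1156*(-36)) - 3742) = -33072*((-2 - 41616) - 3742) = -33072*(-41618 - 3742) = -33072*(-45360) = 1500145920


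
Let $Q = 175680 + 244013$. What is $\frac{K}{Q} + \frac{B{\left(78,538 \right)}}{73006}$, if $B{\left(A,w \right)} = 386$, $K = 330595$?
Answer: $\frac{12148710034}{15320053579} \approx 0.79299$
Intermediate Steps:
$Q = 419693$
$\frac{K}{Q} + \frac{B{\left(78,538 \right)}}{73006} = \frac{330595}{419693} + \frac{386}{73006} = 330595 \cdot \frac{1}{419693} + 386 \cdot \frac{1}{73006} = \frac{330595}{419693} + \frac{193}{36503} = \frac{12148710034}{15320053579}$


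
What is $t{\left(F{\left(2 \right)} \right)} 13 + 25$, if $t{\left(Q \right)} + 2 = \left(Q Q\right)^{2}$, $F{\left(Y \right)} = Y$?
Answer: $207$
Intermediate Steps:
$t{\left(Q \right)} = -2 + Q^{4}$ ($t{\left(Q \right)} = -2 + \left(Q Q\right)^{2} = -2 + \left(Q^{2}\right)^{2} = -2 + Q^{4}$)
$t{\left(F{\left(2 \right)} \right)} 13 + 25 = \left(-2 + 2^{4}\right) 13 + 25 = \left(-2 + 16\right) 13 + 25 = 14 \cdot 13 + 25 = 182 + 25 = 207$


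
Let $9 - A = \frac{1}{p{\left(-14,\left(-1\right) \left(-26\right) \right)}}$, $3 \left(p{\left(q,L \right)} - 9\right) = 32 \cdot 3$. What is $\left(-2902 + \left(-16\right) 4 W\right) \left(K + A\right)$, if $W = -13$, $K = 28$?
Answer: $- \frac{3138120}{41} \approx -76540.0$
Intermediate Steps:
$p{\left(q,L \right)} = 41$ ($p{\left(q,L \right)} = 9 + \frac{32 \cdot 3}{3} = 9 + \frac{1}{3} \cdot 96 = 9 + 32 = 41$)
$A = \frac{368}{41}$ ($A = 9 - \frac{1}{41} = \frac{368}{41} \approx 8.9756$)
$\left(-2902 + \left(-16\right) 4 W\right) \left(K + A\right) = \left(-2902 + \left(-16\right) 4 \left(-13\right)\right) \left(28 + \frac{368}{41}\right) = \left(-2902 - -832\right) \frac{1516}{41} = \left(-2902 + 832\right) \frac{1516}{41} = \left(-2070\right) \frac{1516}{41} = - \frac{3138120}{41}$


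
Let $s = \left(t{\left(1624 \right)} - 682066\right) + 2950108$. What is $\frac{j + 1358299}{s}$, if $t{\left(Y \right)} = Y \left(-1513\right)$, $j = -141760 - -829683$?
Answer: $- \frac{1023111}{94535} \approx -10.823$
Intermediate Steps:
$j = 687923$ ($j = -141760 + 829683 = 687923$)
$t{\left(Y \right)} = - 1513 Y$
$s = -189070$ ($s = \left(\left(-1513\right) 1624 - 682066\right) + 2950108 = \left(-2457112 - 682066\right) + 2950108 = -3139178 + 2950108 = -189070$)
$\frac{j + 1358299}{s} = \frac{687923 + 1358299}{-189070} = 2046222 \left(- \frac{1}{189070}\right) = - \frac{1023111}{94535}$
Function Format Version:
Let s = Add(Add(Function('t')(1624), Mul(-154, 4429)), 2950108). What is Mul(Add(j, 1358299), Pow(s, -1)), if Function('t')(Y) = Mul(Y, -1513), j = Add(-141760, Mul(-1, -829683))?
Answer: Rational(-1023111, 94535) ≈ -10.823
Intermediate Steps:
j = 687923 (j = Add(-141760, 829683) = 687923)
Function('t')(Y) = Mul(-1513, Y)
s = -189070 (s = Add(Add(Mul(-1513, 1624), Mul(-154, 4429)), 2950108) = Add(Add(-2457112, -682066), 2950108) = Add(-3139178, 2950108) = -189070)
Mul(Add(j, 1358299), Pow(s, -1)) = Mul(Add(687923, 1358299), Pow(-189070, -1)) = Mul(2046222, Rational(-1, 189070)) = Rational(-1023111, 94535)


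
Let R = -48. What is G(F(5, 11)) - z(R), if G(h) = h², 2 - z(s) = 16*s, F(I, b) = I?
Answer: -745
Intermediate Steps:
z(s) = 2 - 16*s
G(F(5, 11)) - z(R) = 5² - (2 - 16*(-48)) = 25 - (2 + 768) = 25 - 1*770 = 25 - 770 = -745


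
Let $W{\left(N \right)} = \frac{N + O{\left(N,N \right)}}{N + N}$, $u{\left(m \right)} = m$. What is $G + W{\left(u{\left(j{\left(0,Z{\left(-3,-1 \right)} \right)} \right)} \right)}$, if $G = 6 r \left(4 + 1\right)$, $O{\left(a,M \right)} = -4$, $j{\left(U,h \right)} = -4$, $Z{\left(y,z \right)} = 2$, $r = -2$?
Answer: $-59$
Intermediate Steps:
$G = -60$ ($G = 6 \left(-2\right) \left(4 + 1\right) = \left(-12\right) 5 = -60$)
$W{\left(N \right)} = \frac{-4 + N}{2 N}$ ($W{\left(N \right)} = \frac{N - 4}{N + N} = \frac{-4 + N}{2 N}$)
$G + W{\left(u{\left(j{\left(0,Z{\left(-3,-1 \right)} \right)} \right)} \right)} = -60 + \frac{-4 - 4}{2 \left(-4\right)} = -60 + \frac{1}{2} \left(- \frac{1}{4}\right) \left(-8\right) = -60 + 1 = -59$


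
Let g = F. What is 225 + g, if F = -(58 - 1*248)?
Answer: 415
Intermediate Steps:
F = 190 (F = -(58 - 248) = -1*(-190) = 190)
g = 190
225 + g = 225 + 190 = 415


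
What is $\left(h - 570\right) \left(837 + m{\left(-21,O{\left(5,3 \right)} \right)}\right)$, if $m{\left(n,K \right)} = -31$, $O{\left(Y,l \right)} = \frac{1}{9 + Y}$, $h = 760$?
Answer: $153140$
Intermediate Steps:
$\left(h - 570\right) \left(837 + m{\left(-21,O{\left(5,3 \right)} \right)}\right) = \left(760 - 570\right) \left(837 - 31\right) = 190 \cdot 806 = 153140$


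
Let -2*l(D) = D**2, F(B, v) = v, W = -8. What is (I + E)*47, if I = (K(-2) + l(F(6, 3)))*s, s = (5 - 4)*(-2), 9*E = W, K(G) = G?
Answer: 5123/9 ≈ 569.22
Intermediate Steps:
E = -8/9 (E = (1/9)*(-8) = -8/9 ≈ -0.88889)
l(D) = -D**2/2
s = -2 (s = 1*(-2) = -2)
I = 13 (I = (-2 - 1/2*3**2)*(-2) = (-2 - 1/2*9)*(-2) = (-2 - 9/2)*(-2) = -13/2*(-2) = 13)
(I + E)*47 = (13 - 8/9)*47 = (109/9)*47 = 5123/9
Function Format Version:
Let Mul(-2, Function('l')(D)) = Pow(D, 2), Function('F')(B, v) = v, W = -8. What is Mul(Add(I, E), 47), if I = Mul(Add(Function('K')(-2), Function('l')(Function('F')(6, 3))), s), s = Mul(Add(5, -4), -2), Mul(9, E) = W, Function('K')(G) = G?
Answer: Rational(5123, 9) ≈ 569.22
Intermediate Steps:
E = Rational(-8, 9) (E = Mul(Rational(1, 9), -8) = Rational(-8, 9) ≈ -0.88889)
Function('l')(D) = Mul(Rational(-1, 2), Pow(D, 2))
s = -2 (s = Mul(1, -2) = -2)
I = 13 (I = Mul(Add(-2, Mul(Rational(-1, 2), Pow(3, 2))), -2) = Mul(Add(-2, Mul(Rational(-1, 2), 9)), -2) = Mul(Add(-2, Rational(-9, 2)), -2) = Mul(Rational(-13, 2), -2) = 13)
Mul(Add(I, E), 47) = Mul(Add(13, Rational(-8, 9)), 47) = Mul(Rational(109, 9), 47) = Rational(5123, 9)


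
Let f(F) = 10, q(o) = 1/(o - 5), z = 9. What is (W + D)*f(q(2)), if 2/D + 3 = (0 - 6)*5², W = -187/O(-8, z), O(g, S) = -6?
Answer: 47665/153 ≈ 311.54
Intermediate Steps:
q(o) = 1/(-5 + o)
W = 187/6 (W = -187/(-6) = -187*(-⅙) = 187/6 ≈ 31.167)
D = -2/153 (D = 2/(-3 + (0 - 6)*5²) = 2/(-3 - 6*25) = 2/(-3 - 150) = 2/(-153) = 2*(-1/153) = -2/153 ≈ -0.013072)
(W + D)*f(q(2)) = (187/6 - 2/153)*10 = (9533/306)*10 = 47665/153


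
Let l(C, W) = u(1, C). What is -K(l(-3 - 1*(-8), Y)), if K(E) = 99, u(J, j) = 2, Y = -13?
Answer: -99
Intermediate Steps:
l(C, W) = 2
-K(l(-3 - 1*(-8), Y)) = -1*99 = -99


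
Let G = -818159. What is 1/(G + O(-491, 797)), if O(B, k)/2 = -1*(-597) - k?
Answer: -1/818559 ≈ -1.2217e-6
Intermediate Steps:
O(B, k) = 1194 - 2*k (O(B, k) = 2*(-1*(-597) - k) = 2*(597 - k) = 1194 - 2*k)
1/(G + O(-491, 797)) = 1/(-818159 + (1194 - 2*797)) = 1/(-818159 + (1194 - 1594)) = 1/(-818159 - 400) = 1/(-818559) = -1/818559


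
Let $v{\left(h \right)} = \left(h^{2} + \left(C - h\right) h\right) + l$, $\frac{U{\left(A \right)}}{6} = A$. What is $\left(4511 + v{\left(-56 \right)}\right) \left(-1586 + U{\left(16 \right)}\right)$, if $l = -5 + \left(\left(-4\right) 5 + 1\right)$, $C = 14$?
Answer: $-5517470$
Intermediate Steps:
$l = -24$ ($l = -5 + \left(-20 + 1\right) = -5 - 19 = -24$)
$U{\left(A \right)} = 6 A$
$v{\left(h \right)} = -24 + h^{2} + h \left(14 - h\right)$ ($v{\left(h \right)} = \left(h^{2} + \left(14 - h\right) h\right) - 24 = \left(h^{2} + h \left(14 - h\right)\right) - 24 = -24 + h^{2} + h \left(14 - h\right)$)
$\left(4511 + v{\left(-56 \right)}\right) \left(-1586 + U{\left(16 \right)}\right) = \left(4511 + \left(-24 + 14 \left(-56\right)\right)\right) \left(-1586 + 6 \cdot 16\right) = \left(4511 - 808\right) \left(-1586 + 96\right) = \left(4511 - 808\right) \left(-1490\right) = 3703 \left(-1490\right) = -5517470$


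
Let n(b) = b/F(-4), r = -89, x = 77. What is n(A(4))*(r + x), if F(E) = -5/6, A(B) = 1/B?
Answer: 18/5 ≈ 3.6000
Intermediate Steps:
A(B) = 1/B
F(E) = -5/6 (F(E) = -5*1/6 = -5/6)
n(b) = -6*b/5 (n(b) = b/(-5/6) = b*(-6/5) = -6*b/5)
n(A(4))*(r + x) = (-6/5/4)*(-89 + 77) = -6/5*1/4*(-12) = -3/10*(-12) = 18/5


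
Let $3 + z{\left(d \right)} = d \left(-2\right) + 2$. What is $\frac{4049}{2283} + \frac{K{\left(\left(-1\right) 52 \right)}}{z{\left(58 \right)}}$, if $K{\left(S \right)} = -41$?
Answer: $\frac{189112}{89037} \approx 2.124$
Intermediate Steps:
$z{\left(d \right)} = -1 - 2 d$ ($z{\left(d \right)} = -3 + \left(d \left(-2\right) + 2\right) = -3 - \left(-2 + 2 d\right) = -1 - 2 d$)
$\frac{4049}{2283} + \frac{K{\left(\left(-1\right) 52 \right)}}{z{\left(58 \right)}} = \frac{4049}{2283} - \frac{41}{-1 - 116} = 4049 \cdot \frac{1}{2283} - \frac{41}{-1 - 116} = \frac{4049}{2283} - \frac{41}{-117} = \frac{4049}{2283} - - \frac{41}{117} = \frac{4049}{2283} + \frac{41}{117} = \frac{189112}{89037}$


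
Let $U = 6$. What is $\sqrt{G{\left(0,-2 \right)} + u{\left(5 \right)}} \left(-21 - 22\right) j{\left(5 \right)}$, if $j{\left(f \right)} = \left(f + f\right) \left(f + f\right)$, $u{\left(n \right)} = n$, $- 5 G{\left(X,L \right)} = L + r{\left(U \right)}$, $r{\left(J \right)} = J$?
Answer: $- 860 \sqrt{105} \approx -8812.4$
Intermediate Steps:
$G{\left(X,L \right)} = - \frac{6}{5} - \frac{L}{5}$ ($G{\left(X,L \right)} = - \frac{L + 6}{5} = - \frac{6 + L}{5} = - \frac{6}{5} - \frac{L}{5}$)
$j{\left(f \right)} = 4 f^{2}$ ($j{\left(f \right)} = 2 f 2 f = 4 f^{2}$)
$\sqrt{G{\left(0,-2 \right)} + u{\left(5 \right)}} \left(-21 - 22\right) j{\left(5 \right)} = \sqrt{\left(- \frac{6}{5} - - \frac{2}{5}\right) + 5} \left(-21 - 22\right) 4 \cdot 5^{2} = \sqrt{\left(- \frac{6}{5} + \frac{2}{5}\right) + 5} \left(-43\right) 4 \cdot 25 = \sqrt{- \frac{4}{5} + 5} \left(-43\right) 100 = \sqrt{\frac{21}{5}} \left(-43\right) 100 = \frac{\sqrt{105}}{5} \left(-43\right) 100 = - \frac{43 \sqrt{105}}{5} \cdot 100 = - 860 \sqrt{105}$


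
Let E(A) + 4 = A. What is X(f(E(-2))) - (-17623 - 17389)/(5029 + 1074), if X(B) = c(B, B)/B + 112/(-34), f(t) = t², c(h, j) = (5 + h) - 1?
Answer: 195202/54927 ≈ 3.5538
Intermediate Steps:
E(A) = -4 + A
c(h, j) = 4 + h
X(B) = -56/17 + (4 + B)/B (X(B) = (4 + B)/B + 112/(-34) = (4 + B)/B + 112*(-1/34) = (4 + B)/B - 56/17 = -56/17 + (4 + B)/B)
X(f(E(-2))) - (-17623 - 17389)/(5029 + 1074) = (-39/17 + 4/((-4 - 2)²)) - (-17623 - 17389)/(5029 + 1074) = (-39/17 + 4/((-6)²)) - (-35012)/6103 = (-39/17 + 4/36) - (-35012)/6103 = (-39/17 + 4*(1/36)) - 1*(-35012/6103) = (-39/17 + ⅑) + 35012/6103 = -334/153 + 35012/6103 = 195202/54927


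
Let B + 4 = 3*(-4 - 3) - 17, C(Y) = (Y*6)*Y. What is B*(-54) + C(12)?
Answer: 3132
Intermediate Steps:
C(Y) = 6*Y**2 (C(Y) = (6*Y)*Y = 6*Y**2)
B = -42 (B = -4 + (3*(-4 - 3) - 17) = -4 + (3*(-7) - 17) = -4 + (-21 - 17) = -4 - 38 = -42)
B*(-54) + C(12) = -42*(-54) + 6*12**2 = 2268 + 6*144 = 2268 + 864 = 3132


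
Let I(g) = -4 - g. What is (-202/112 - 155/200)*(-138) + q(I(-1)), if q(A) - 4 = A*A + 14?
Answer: 26799/70 ≈ 382.84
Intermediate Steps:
q(A) = 18 + A² (q(A) = 4 + (A*A + 14) = 4 + (A² + 14) = 4 + (14 + A²) = 18 + A²)
(-202/112 - 155/200)*(-138) + q(I(-1)) = (-202/112 - 155/200)*(-138) + (18 + (-4 - 1*(-1))²) = (-202*1/112 - 155*1/200)*(-138) + (18 + (-4 + 1)²) = (-101/56 - 31/40)*(-138) + (18 + (-3)²) = -361/140*(-138) + (18 + 9) = 24909/70 + 27 = 26799/70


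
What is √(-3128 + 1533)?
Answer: I*√1595 ≈ 39.937*I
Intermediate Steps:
√(-3128 + 1533) = √(-1595) = I*√1595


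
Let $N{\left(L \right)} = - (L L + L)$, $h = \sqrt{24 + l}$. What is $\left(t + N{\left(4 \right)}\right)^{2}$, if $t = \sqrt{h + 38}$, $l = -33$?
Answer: $\left(20 - \sqrt{38 + 3 i}\right)^{2} \approx 191.23 - 6.7257 i$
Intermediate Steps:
$h = 3 i$ ($h = \sqrt{24 - 33} = \sqrt{-9} = 3 i \approx 3.0 i$)
$N{\left(L \right)} = - L - L^{2}$ ($N{\left(L \right)} = - (L^{2} + L) = - (L + L^{2}) = - L - L^{2}$)
$t = \sqrt{38 + 3 i}$ ($t = \sqrt{3 i + 38} = \sqrt{38 + 3 i} \approx 6.1692 + 0.24314 i$)
$\left(t + N{\left(4 \right)}\right)^{2} = \left(\sqrt{38 + 3 i} - 4 \left(1 + 4\right)\right)^{2} = \left(\sqrt{38 + 3 i} - 4 \cdot 5\right)^{2} = \left(\sqrt{38 + 3 i} - 20\right)^{2} = \left(-20 + \sqrt{38 + 3 i}\right)^{2}$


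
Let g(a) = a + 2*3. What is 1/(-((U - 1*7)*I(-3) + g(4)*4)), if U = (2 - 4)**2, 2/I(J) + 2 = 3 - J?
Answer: -2/77 ≈ -0.025974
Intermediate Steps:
g(a) = 6 + a (g(a) = a + 6 = 6 + a)
I(J) = 2/(1 - J) (I(J) = 2/(-2 + (3 - J)) = 2/(1 - J))
U = 4 (U = (-2)**2 = 4)
1/(-((U - 1*7)*I(-3) + g(4)*4)) = 1/(-((4 - 1*7)*(-2/(-1 - 3)) + (6 + 4)*4)) = 1/(-((4 - 7)*(-2/(-4)) + 10*4)) = 1/(-(-(-6)*(-1)/4 + 40)) = 1/(-(-3*1/2 + 40)) = 1/(-(-3/2 + 40)) = 1/(-1*77/2) = 1/(-77/2) = -2/77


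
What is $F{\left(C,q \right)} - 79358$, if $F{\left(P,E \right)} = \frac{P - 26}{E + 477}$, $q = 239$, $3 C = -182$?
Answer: $- \frac{42615311}{537} \approx -79358.0$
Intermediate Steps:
$C = - \frac{182}{3}$ ($C = \frac{1}{3} \left(-182\right) = - \frac{182}{3} \approx -60.667$)
$F{\left(P,E \right)} = \frac{-26 + P}{477 + E}$
$F{\left(C,q \right)} - 79358 = \frac{-26 - \frac{182}{3}}{477 + 239} - 79358 = \frac{1}{716} \left(- \frac{260}{3}\right) - 79358 = - \frac{65}{537} - 79358 = - \frac{42615311}{537}$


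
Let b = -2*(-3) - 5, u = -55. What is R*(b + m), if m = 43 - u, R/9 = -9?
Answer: -8019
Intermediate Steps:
R = -81 (R = 9*(-9) = -81)
b = 1 (b = 6 - 5 = 1)
m = 98 (m = 43 - 1*(-55) = 43 + 55 = 98)
R*(b + m) = -81*(1 + 98) = -81*99 = -8019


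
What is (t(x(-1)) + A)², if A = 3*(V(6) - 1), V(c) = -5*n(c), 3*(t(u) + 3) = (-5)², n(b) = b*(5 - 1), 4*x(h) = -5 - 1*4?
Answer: 1151329/9 ≈ 1.2793e+5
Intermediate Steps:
x(h) = -9/4 (x(h) = (-5 - 1*4)/4 = (-5 - 4)/4 = (¼)*(-9) = -9/4)
n(b) = 4*b (n(b) = b*4 = 4*b)
t(u) = 16/3 (t(u) = -3 + (⅓)*(-5)² = -3 + (⅓)*25 = -3 + 25/3 = 16/3)
V(c) = -20*c
A = -363 (A = 3*(-20*6 - 1) = 3*(-120 - 1) = 3*(-121) = -363)
(t(x(-1)) + A)² = (16/3 - 363)² = (-1073/3)² = 1151329/9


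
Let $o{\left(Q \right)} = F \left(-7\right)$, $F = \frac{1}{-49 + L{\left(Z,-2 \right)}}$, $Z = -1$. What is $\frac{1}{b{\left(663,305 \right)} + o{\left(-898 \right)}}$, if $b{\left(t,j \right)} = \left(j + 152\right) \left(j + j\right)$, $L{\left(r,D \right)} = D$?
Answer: $\frac{51}{14217277} \approx 3.5872 \cdot 10^{-6}$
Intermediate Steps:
$F = - \frac{1}{51}$ ($F = \frac{1}{-49 - 2} = \frac{1}{-51} = - \frac{1}{51} \approx -0.019608$)
$b{\left(t,j \right)} = 2 j \left(152 + j\right)$ ($b{\left(t,j \right)} = \left(152 + j\right) 2 j = 2 j \left(152 + j\right)$)
$o{\left(Q \right)} = \frac{7}{51}$ ($o{\left(Q \right)} = \left(- \frac{1}{51}\right) \left(-7\right) = \frac{7}{51}$)
$\frac{1}{b{\left(663,305 \right)} + o{\left(-898 \right)}} = \frac{1}{2 \cdot 305 \left(152 + 305\right) + \frac{7}{51}} = \frac{1}{2 \cdot 305 \cdot 457 + \frac{7}{51}} = \frac{1}{278770 + \frac{7}{51}} = \frac{1}{\frac{14217277}{51}} = \frac{51}{14217277}$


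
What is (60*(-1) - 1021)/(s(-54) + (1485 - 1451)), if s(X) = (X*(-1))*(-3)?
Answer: 1081/128 ≈ 8.4453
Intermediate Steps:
s(X) = 3*X (s(X) = -X*(-3) = 3*X)
(60*(-1) - 1021)/(s(-54) + (1485 - 1451)) = (60*(-1) - 1021)/(3*(-54) + (1485 - 1451)) = (-60 - 1021)/(-162 + 34) = -1081/(-128) = -1081*(-1/128) = 1081/128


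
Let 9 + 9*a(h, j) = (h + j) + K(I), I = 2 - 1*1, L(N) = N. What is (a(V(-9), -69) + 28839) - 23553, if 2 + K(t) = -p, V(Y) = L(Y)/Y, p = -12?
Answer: 47507/9 ≈ 5278.6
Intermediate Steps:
V(Y) = 1 (V(Y) = Y/Y = 1)
I = 1 (I = 2 - 1 = 1)
K(t) = 10 (K(t) = -2 - 1*(-12) = -2 + 12 = 10)
a(h, j) = ⅑ + h/9 + j/9 (a(h, j) = -1 + ((h + j) + 10)/9 = -1 + (10 + h + j)/9 = -1 + (10/9 + h/9 + j/9) = ⅑ + h/9 + j/9)
(a(V(-9), -69) + 28839) - 23553 = ((⅑ + (⅑)*1 + (⅑)*(-69)) + 28839) - 23553 = ((⅑ + ⅑ - 23/3) + 28839) - 23553 = (-67/9 + 28839) - 23553 = 259484/9 - 23553 = 47507/9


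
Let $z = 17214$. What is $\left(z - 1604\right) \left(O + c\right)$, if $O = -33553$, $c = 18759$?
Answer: $-230934340$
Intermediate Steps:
$\left(z - 1604\right) \left(O + c\right) = \left(17214 - 1604\right) \left(-33553 + 18759\right) = 15610 \left(-14794\right) = -230934340$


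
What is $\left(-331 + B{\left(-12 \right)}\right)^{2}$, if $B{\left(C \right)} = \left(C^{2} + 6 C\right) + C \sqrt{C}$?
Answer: $65353 + 12432 i \sqrt{3} \approx 65353.0 + 21533.0 i$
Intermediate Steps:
$B{\left(C \right)} = C^{2} + C^{\frac{3}{2}} + 6 C$ ($B{\left(C \right)} = \left(C^{2} + 6 C\right) + C^{\frac{3}{2}} = C^{2} + C^{\frac{3}{2}} + 6 C$)
$\left(-331 + B{\left(-12 \right)}\right)^{2} = \left(-331 + \left(\left(-12\right)^{2} + \left(-12\right)^{\frac{3}{2}} + 6 \left(-12\right)\right)\right)^{2} = \left(-331 - \left(-72 + 24 i \sqrt{3}\right)\right)^{2} = \left(-331 + \left(72 - 24 i \sqrt{3}\right)\right)^{2} = \left(-259 - 24 i \sqrt{3}\right)^{2}$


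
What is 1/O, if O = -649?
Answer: -1/649 ≈ -0.0015408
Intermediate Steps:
1/O = 1/(-649) = -1/649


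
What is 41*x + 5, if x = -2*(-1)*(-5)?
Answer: -405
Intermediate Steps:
x = -10 (x = 2*(-5) = -10)
41*x + 5 = 41*(-10) + 5 = -410 + 5 = -405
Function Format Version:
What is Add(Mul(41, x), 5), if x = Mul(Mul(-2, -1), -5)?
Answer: -405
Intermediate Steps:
x = -10 (x = Mul(2, -5) = -10)
Add(Mul(41, x), 5) = Add(Mul(41, -10), 5) = Add(-410, 5) = -405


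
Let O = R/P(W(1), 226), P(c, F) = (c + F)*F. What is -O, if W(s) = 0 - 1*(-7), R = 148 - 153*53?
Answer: 7961/52658 ≈ 0.15118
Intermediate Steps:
R = -7961 (R = 148 - 8109 = -7961)
W(s) = 7 (W(s) = 0 + 7 = 7)
P(c, F) = F*(F + c) (P(c, F) = (F + c)*F = F*(F + c))
O = -7961/52658 (O = -7961*1/(226*(226 + 7)) = -7961/(226*233) = -7961/52658 ≈ -0.15118)
-O = -1*(-7961/52658) = 7961/52658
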